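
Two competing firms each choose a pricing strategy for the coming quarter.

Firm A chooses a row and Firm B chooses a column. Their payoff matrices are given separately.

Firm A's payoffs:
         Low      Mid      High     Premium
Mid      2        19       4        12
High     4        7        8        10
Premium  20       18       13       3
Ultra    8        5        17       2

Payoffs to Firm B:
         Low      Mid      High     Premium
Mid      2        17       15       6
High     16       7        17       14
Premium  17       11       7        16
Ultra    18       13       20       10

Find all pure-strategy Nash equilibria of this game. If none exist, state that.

Pure-strategy Nash equilibria: (Mid, Mid) and (Premium, Low) and (Ultra, High)

Firm A against Low: payoffs 2, 4, 20, 8 → best response Premium.
Firm A against Mid: payoffs 19, 7, 18, 5 → best response Mid.
Firm A against High: payoffs 4, 8, 13, 17 → best response Ultra.
Firm A against Premium: payoffs 12, 10, 3, 2 → best response Mid.
Firm B against Mid: payoffs 2, 17, 15, 6 → best response Mid.
Firm B against High: payoffs 16, 7, 17, 14 → best response High.
Firm B against Premium: payoffs 17, 11, 7, 16 → best response Low.
Firm B against Ultra: payoffs 18, 13, 20, 10 → best response High.
Mutual best responses: (Mid, Mid); (Premium, Low); (Ultra, High).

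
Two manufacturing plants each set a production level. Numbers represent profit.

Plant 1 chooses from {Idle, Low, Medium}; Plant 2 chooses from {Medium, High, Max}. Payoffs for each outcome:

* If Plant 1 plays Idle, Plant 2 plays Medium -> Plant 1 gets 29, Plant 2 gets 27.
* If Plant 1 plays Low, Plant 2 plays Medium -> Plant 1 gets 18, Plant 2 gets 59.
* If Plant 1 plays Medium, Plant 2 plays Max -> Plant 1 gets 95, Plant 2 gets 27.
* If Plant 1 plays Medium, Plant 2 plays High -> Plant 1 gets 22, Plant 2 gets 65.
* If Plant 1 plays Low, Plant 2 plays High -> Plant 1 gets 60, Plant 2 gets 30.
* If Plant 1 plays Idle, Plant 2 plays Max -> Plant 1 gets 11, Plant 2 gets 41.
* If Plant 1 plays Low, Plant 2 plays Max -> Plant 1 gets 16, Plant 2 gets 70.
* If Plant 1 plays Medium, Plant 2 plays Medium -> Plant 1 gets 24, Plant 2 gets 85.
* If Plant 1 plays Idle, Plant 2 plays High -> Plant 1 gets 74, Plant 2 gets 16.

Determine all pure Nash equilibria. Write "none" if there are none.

For each strategy profile, look for a profitable unilateral deviation.
(Idle, Medium): Plant 2 can switch to Max (27 → 41). Not NE.
(Idle, High): Plant 2 can switch to Medium (16 → 27). Not NE.
(Idle, Max): Plant 1 can switch to Low (11 → 16). Not NE.
(Low, Medium): Plant 1 can switch to Idle (18 → 29). Not NE.
(Low, High): Plant 1 can switch to Idle (60 → 74). Not NE.
(Low, Max): Plant 1 can switch to Medium (16 → 95). Not NE.
(The remaining 3 profiles each have a profitable deviation by the same check.)

This game has no pure Nash equilibrium.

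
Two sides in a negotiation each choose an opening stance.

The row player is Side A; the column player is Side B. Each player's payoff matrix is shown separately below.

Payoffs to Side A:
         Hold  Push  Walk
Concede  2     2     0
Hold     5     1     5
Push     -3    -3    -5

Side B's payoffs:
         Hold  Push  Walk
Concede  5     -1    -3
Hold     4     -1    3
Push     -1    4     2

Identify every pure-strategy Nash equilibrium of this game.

Side A against Hold: payoffs 2, 5, -3 → best response Hold.
Side A against Push: payoffs 2, 1, -3 → best response Concede.
Side A against Walk: payoffs 0, 5, -5 → best response Hold.
Side B against Concede: payoffs 5, -1, -3 → best response Hold.
Side B against Hold: payoffs 4, -1, 3 → best response Hold.
Side B against Push: payoffs -1, 4, 2 → best response Push.
Mutual best responses: (Hold, Hold).

Pure NE: (Hold, Hold)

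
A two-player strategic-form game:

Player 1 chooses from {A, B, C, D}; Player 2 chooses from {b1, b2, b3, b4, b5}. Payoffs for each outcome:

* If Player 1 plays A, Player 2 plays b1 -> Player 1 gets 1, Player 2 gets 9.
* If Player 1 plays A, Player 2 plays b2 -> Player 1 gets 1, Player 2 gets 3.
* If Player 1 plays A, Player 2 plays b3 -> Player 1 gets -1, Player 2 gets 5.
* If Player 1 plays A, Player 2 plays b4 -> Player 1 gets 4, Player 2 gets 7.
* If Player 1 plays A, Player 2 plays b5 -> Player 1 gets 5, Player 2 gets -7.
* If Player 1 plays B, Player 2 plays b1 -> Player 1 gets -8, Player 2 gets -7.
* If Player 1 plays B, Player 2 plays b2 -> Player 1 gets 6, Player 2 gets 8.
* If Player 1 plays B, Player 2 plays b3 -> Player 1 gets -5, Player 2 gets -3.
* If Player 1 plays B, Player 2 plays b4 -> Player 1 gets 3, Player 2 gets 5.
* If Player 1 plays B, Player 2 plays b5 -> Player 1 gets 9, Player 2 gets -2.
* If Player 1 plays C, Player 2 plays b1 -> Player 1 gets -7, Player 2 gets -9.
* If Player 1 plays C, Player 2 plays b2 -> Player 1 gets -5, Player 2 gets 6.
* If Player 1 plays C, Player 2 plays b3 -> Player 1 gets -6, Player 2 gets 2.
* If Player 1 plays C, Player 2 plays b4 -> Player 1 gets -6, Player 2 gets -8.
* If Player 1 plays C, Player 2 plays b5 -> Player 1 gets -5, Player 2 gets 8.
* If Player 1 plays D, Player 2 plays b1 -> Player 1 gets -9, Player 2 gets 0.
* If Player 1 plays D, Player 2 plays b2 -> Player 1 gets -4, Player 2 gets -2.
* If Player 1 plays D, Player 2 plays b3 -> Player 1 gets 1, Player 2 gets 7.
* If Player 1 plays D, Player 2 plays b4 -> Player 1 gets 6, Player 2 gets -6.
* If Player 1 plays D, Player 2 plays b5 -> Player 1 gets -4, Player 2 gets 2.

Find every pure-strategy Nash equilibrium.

(A, b1); (B, b2); (D, b3)

Player 1 against b1: payoffs 1, -8, -7, -9 → best response A.
Player 1 against b2: payoffs 1, 6, -5, -4 → best response B.
Player 1 against b3: payoffs -1, -5, -6, 1 → best response D.
Player 1 against b4: payoffs 4, 3, -6, 6 → best response D.
Player 1 against b5: payoffs 5, 9, -5, -4 → best response B.
Player 2 against A: payoffs 9, 3, 5, 7, -7 → best response b1.
Player 2 against B: payoffs -7, 8, -3, 5, -2 → best response b2.
Player 2 against C: payoffs -9, 6, 2, -8, 8 → best response b5.
Player 2 against D: payoffs 0, -2, 7, -6, 2 → best response b3.
Mutual best responses: (A, b1); (B, b2); (D, b3).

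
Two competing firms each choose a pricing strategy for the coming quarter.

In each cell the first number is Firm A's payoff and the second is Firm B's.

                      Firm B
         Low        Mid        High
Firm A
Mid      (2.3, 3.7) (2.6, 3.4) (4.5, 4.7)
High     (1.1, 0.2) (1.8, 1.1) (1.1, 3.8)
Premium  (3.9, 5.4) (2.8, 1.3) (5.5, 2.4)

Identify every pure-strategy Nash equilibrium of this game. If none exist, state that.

(Mid, Low): Firm A can switch to Premium (2.3 → 3.9). Not NE.
(Mid, Mid): Firm A can switch to Premium (2.6 → 2.8). Not NE.
(Mid, High): Firm A can switch to Premium (4.5 → 5.5). Not NE.
(High, Low): Firm A can switch to Mid (1.1 → 2.3). Not NE.
(High, Mid): Firm A can switch to Mid (1.8 → 2.6). Not NE.
(High, High): Firm A can switch to Mid (1.1 → 4.5). Not NE.
(Premium, Low): Firm A gets 3.9, best alternative 2.3; Firm B gets 5.4, best alternative 2.4. No profitable deviation — NE.
(The remaining 2 profiles each have a profitable deviation by the same check.)

The unique pure-strategy Nash equilibrium is (Premium, Low).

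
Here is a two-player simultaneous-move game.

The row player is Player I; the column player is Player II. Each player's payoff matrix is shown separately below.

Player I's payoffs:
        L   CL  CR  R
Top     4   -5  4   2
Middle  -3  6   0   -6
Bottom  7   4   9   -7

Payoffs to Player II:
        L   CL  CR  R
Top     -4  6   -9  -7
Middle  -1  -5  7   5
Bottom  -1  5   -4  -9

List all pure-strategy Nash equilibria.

This game has no pure Nash equilibrium.

Player I against L: payoffs 4, -3, 7 → best response Bottom.
Player I against CL: payoffs -5, 6, 4 → best response Middle.
Player I against CR: payoffs 4, 0, 9 → best response Bottom.
Player I against R: payoffs 2, -6, -7 → best response Top.
Player II against Top: payoffs -4, 6, -9, -7 → best response CL.
Player II against Middle: payoffs -1, -5, 7, 5 → best response CR.
Player II against Bottom: payoffs -1, 5, -4, -9 → best response CL.
No profile is a mutual best response for all players.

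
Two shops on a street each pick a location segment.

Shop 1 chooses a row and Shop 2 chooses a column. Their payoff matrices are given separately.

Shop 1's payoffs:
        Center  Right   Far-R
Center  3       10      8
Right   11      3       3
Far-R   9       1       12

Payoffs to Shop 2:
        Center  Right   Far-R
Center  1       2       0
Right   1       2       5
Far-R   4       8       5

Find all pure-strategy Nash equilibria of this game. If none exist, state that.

(Center, Right)

(Center, Center): Shop 1 can switch to Right (3 → 11). Not NE.
(Center, Right): Shop 1 gets 10, best alternative 3; Shop 2 gets 2, best alternative 1. No profitable deviation — NE.
(Center, Far-R): Shop 1 can switch to Far-R (8 → 12). Not NE.
(Right, Center): Shop 2 can switch to Right (1 → 2). Not NE.
(Right, Right): Shop 1 can switch to Center (3 → 10). Not NE.
(Right, Far-R): Shop 1 can switch to Center (3 → 8). Not NE.
(Far-R, Center): Shop 1 can switch to Right (9 → 11). Not NE.
(Far-R, Right): Shop 1 can switch to Center (1 → 10). Not NE.
(Far-R, Far-R): Shop 2 can switch to Right (5 → 8). Not NE.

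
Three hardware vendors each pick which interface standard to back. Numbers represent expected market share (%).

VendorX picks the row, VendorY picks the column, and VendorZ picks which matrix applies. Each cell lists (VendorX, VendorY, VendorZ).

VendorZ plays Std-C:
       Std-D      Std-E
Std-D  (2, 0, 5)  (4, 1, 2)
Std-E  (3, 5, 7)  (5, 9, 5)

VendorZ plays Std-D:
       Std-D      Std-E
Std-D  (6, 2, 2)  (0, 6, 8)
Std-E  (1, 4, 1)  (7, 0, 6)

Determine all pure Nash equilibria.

There is no pure-strategy Nash equilibrium.

For each strategy profile, look for a profitable unilateral deviation.
(Std-D, Std-D, Std-C): VendorX can switch to Std-E (2 → 3). Not NE.
(Std-D, Std-D, Std-D): VendorY can switch to Std-E (2 → 6). Not NE.
(Std-D, Std-E, Std-C): VendorX can switch to Std-E (4 → 5). Not NE.
(Std-D, Std-E, Std-D): VendorX can switch to Std-E (0 → 7). Not NE.
(Std-E, Std-D, Std-C): VendorY can switch to Std-E (5 → 9). Not NE.
(Std-E, Std-D, Std-D): VendorX can switch to Std-D (1 → 6). Not NE.
(Std-E, Std-E, Std-C): VendorZ can switch to Std-D (5 → 6). Not NE.
(Std-E, Std-E, Std-D): VendorY can switch to Std-D (0 → 4). Not NE.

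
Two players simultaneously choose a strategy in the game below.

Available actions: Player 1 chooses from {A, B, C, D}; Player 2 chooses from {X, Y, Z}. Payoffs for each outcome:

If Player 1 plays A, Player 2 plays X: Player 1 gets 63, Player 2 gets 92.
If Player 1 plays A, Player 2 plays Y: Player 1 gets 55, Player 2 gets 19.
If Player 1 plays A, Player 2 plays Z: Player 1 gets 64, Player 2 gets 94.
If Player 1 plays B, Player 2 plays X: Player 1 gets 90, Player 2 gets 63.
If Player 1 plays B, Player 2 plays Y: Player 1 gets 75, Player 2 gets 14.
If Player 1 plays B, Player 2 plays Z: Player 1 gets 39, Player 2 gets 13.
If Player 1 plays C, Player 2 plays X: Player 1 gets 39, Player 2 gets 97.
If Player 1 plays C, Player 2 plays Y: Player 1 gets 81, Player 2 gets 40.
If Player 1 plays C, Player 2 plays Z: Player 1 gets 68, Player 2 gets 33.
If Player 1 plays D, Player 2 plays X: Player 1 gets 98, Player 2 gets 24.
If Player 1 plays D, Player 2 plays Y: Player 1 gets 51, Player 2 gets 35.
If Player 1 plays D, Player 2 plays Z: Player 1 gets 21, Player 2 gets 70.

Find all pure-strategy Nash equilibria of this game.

This game has no pure Nash equilibrium.

Player 1 against X: payoffs 63, 90, 39, 98 → best response D.
Player 1 against Y: payoffs 55, 75, 81, 51 → best response C.
Player 1 against Z: payoffs 64, 39, 68, 21 → best response C.
Player 2 against A: payoffs 92, 19, 94 → best response Z.
Player 2 against B: payoffs 63, 14, 13 → best response X.
Player 2 against C: payoffs 97, 40, 33 → best response X.
Player 2 against D: payoffs 24, 35, 70 → best response Z.
No profile is a mutual best response for all players.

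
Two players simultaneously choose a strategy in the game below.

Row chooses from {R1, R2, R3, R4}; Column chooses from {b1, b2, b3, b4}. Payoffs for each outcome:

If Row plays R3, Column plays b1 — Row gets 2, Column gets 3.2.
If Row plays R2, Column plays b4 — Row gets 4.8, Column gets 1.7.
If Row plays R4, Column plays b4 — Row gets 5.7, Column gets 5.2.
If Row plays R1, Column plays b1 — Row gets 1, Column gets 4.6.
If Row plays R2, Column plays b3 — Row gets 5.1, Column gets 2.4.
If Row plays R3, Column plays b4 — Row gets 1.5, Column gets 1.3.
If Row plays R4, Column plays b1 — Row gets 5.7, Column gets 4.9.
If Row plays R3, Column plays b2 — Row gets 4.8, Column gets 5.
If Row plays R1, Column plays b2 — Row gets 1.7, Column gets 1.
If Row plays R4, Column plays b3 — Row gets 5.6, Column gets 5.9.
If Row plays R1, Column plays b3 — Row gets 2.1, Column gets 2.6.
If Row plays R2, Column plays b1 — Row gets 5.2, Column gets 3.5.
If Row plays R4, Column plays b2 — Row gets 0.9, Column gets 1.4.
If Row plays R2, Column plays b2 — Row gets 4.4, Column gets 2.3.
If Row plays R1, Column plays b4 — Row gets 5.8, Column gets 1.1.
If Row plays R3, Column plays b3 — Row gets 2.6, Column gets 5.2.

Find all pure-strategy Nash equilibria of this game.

Pure NE: (R4, b3)

(R1, b1): Row can switch to R2 (1 → 5.2). Not NE.
(R1, b2): Row can switch to R2 (1.7 → 4.4). Not NE.
(R1, b3): Row can switch to R2 (2.1 → 5.1). Not NE.
(R1, b4): Column can switch to b1 (1.1 → 4.6). Not NE.
(R2, b1): Row can switch to R4 (5.2 → 5.7). Not NE.
(R2, b2): Row can switch to R3 (4.4 → 4.8). Not NE.
(R2, b3): Row can switch to R4 (5.1 → 5.6). Not NE.
(R2, b4): Row can switch to R1 (4.8 → 5.8). Not NE.
(R3, b1): Row can switch to R2 (2 → 5.2). Not NE.
(R3, b2): Column can switch to b3 (5 → 5.2). Not NE.
(R4, b3): Row gets 5.6, best alternative 5.1; Column gets 5.9, best alternative 5.2. No profitable deviation — NE.
(The remaining 5 profiles each have a profitable deviation by the same check.)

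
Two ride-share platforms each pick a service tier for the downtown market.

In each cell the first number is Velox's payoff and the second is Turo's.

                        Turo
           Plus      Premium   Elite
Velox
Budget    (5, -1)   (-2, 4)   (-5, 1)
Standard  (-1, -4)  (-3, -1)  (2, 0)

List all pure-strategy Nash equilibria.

Velox against Plus: payoffs 5, -1 → best response Budget.
Velox against Premium: payoffs -2, -3 → best response Budget.
Velox against Elite: payoffs -5, 2 → best response Standard.
Turo against Budget: payoffs -1, 4, 1 → best response Premium.
Turo against Standard: payoffs -4, -1, 0 → best response Elite.
Mutual best responses: (Budget, Premium); (Standard, Elite).

Pure-strategy Nash equilibria: (Budget, Premium); (Standard, Elite)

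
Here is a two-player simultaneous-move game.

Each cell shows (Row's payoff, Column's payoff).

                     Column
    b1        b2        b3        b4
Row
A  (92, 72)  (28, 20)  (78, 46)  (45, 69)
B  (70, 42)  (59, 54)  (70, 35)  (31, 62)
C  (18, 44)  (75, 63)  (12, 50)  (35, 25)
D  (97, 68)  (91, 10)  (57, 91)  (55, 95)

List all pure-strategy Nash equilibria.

(D, b4)

For each strategy profile, look for a profitable unilateral deviation.
(A, b1): Row can switch to D (92 → 97). Not NE.
(A, b2): Row can switch to B (28 → 59). Not NE.
(A, b3): Column can switch to b1 (46 → 72). Not NE.
(A, b4): Row can switch to D (45 → 55). Not NE.
(B, b1): Row can switch to A (70 → 92). Not NE.
(B, b2): Row can switch to C (59 → 75). Not NE.
(B, b3): Row can switch to A (70 → 78). Not NE.
(B, b4): Row can switch to A (31 → 45). Not NE.
(C, b1): Row can switch to A (18 → 92). Not NE.
(C, b2): Row can switch to D (75 → 91). Not NE.
(D, b4): Row gets 55, best alternative 45; Column gets 95, best alternative 91. No profitable deviation — NE.
(The remaining 5 profiles each have a profitable deviation by the same check.)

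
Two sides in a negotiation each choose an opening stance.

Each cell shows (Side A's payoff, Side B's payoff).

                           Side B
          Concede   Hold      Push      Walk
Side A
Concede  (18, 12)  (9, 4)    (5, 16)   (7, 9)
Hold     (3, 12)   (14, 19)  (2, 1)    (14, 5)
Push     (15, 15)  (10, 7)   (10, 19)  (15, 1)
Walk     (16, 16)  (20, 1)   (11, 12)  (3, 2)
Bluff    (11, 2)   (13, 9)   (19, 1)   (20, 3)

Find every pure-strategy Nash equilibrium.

There is no pure-strategy Nash equilibrium.

Side A against Concede: payoffs 18, 3, 15, 16, 11 → best response Concede.
Side A against Hold: payoffs 9, 14, 10, 20, 13 → best response Walk.
Side A against Push: payoffs 5, 2, 10, 11, 19 → best response Bluff.
Side A against Walk: payoffs 7, 14, 15, 3, 20 → best response Bluff.
Side B against Concede: payoffs 12, 4, 16, 9 → best response Push.
Side B against Hold: payoffs 12, 19, 1, 5 → best response Hold.
Side B against Push: payoffs 15, 7, 19, 1 → best response Push.
Side B against Walk: payoffs 16, 1, 12, 2 → best response Concede.
Side B against Bluff: payoffs 2, 9, 1, 3 → best response Hold.
No profile is a mutual best response for all players.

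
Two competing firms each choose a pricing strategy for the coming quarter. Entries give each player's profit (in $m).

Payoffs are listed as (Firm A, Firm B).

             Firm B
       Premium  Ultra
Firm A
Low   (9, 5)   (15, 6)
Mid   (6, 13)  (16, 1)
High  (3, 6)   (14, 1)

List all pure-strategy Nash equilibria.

(Low, Premium): Firm B can switch to Ultra (5 → 6). Not NE.
(Low, Ultra): Firm A can switch to Mid (15 → 16). Not NE.
(Mid, Premium): Firm A can switch to Low (6 → 9). Not NE.
(Mid, Ultra): Firm B can switch to Premium (1 → 13). Not NE.
(High, Premium): Firm A can switch to Low (3 → 9). Not NE.
(High, Ultra): Firm A can switch to Low (14 → 15). Not NE.

none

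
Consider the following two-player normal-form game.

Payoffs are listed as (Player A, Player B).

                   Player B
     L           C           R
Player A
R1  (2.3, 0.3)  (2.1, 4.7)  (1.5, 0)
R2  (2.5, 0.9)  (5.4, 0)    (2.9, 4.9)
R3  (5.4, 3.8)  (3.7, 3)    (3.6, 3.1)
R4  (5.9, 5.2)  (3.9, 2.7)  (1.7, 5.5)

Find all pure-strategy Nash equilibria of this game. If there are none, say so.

(R1, L): Player A can switch to R2 (2.3 → 2.5). Not NE.
(R1, C): Player A can switch to R2 (2.1 → 5.4). Not NE.
(R1, R): Player A can switch to R2 (1.5 → 2.9). Not NE.
(R2, L): Player A can switch to R3 (2.5 → 5.4). Not NE.
(R2, C): Player B can switch to L (0 → 0.9). Not NE.
(R2, R): Player A can switch to R3 (2.9 → 3.6). Not NE.
(R3, L): Player A can switch to R4 (5.4 → 5.9). Not NE.
(R3, C): Player A can switch to R2 (3.7 → 5.4). Not NE.
(The remaining 4 profiles each have a profitable deviation by the same check.)

none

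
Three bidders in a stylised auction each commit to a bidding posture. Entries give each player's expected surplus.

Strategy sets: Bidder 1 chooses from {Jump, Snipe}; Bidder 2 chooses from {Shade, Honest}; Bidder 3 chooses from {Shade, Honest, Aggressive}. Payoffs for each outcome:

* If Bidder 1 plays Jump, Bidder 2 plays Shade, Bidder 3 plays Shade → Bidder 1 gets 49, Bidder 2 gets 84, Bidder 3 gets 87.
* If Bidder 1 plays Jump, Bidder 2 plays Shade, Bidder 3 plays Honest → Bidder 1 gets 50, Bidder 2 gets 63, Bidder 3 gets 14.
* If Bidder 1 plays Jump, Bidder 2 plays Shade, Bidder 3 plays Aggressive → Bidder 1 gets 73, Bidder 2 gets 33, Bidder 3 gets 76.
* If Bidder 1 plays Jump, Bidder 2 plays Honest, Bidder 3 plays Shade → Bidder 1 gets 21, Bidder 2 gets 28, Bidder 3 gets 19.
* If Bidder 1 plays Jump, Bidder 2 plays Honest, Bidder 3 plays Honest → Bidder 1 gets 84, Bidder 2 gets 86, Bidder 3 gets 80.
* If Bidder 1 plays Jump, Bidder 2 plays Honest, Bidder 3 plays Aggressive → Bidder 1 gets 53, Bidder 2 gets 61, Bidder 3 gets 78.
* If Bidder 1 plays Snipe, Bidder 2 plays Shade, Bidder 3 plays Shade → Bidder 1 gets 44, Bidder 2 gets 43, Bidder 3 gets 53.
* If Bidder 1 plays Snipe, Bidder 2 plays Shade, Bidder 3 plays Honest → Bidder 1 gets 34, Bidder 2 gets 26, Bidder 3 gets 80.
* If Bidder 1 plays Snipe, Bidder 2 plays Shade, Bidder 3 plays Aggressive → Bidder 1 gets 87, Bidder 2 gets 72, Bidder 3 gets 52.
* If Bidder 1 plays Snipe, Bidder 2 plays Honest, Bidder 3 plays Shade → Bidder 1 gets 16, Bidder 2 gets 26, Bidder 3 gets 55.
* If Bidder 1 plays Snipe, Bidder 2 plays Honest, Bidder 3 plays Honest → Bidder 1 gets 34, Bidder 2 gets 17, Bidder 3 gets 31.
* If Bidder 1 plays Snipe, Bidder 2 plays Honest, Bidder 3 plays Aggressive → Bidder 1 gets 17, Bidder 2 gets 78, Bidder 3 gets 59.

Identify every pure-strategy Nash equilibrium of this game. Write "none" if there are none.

Check each profile: it is a Nash equilibrium iff no player can strictly gain by switching unilaterally.
(Jump, Shade, Shade): Bidder 1 gets 49, best alternative 44; Bidder 2 gets 84, best alternative 28; Bidder 3 gets 87, best alternative 76. No profitable deviation — NE.
(Jump, Shade, Honest): Bidder 2 can switch to Honest (63 → 86). Not NE.
(Jump, Shade, Aggressive): Bidder 1 can switch to Snipe (73 → 87). Not NE.
(Jump, Honest, Shade): Bidder 2 can switch to Shade (28 → 84). Not NE.
(Jump, Honest, Honest): Bidder 1 gets 84, best alternative 34; Bidder 2 gets 86, best alternative 63; Bidder 3 gets 80, best alternative 78. No profitable deviation — NE.
(Jump, Honest, Aggressive): Bidder 3 can switch to Honest (78 → 80). Not NE.
(Snipe, Shade, Shade): Bidder 1 can switch to Jump (44 → 49). Not NE.
(Snipe, Shade, Honest): Bidder 1 can switch to Jump (34 → 50). Not NE.
(Snipe, Shade, Aggressive): Bidder 2 can switch to Honest (72 → 78). Not NE.
(Snipe, Honest, Shade): Bidder 1 can switch to Jump (16 → 21). Not NE.
(Snipe, Honest, Honest): Bidder 1 can switch to Jump (34 → 84). Not NE.
(Snipe, Honest, Aggressive): Bidder 1 can switch to Jump (17 → 53). Not NE.

Pure-strategy Nash equilibria: (Jump, Shade, Shade); (Jump, Honest, Honest)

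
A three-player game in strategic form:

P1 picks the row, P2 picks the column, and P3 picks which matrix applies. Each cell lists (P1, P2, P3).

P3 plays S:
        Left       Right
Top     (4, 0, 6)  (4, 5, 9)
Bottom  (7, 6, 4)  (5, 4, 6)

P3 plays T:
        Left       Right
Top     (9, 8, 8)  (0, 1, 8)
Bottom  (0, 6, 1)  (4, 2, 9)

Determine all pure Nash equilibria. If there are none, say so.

Pure-strategy Nash equilibria: (Top, Left, T), (Bottom, Left, S)

Mark each player's best response to every combination of opponents' strategies; a profile where every player is best-responding is a pure Nash equilibrium.
P1 against (Left, S): payoffs 4, 7 → best response Bottom.
P1 against (Left, T): payoffs 9, 0 → best response Top.
P1 against (Right, S): payoffs 4, 5 → best response Bottom.
P1 against (Right, T): payoffs 0, 4 → best response Bottom.
P2 against (Top, S): payoffs 0, 5 → best response Right.
P2 against (Top, T): payoffs 8, 1 → best response Left.
P2 against (Bottom, S): payoffs 6, 4 → best response Left.
P2 against (Bottom, T): payoffs 6, 2 → best response Left.
P3 against (Top, Left): payoffs 6, 8 → best response T.
P3 against (Top, Right): payoffs 9, 8 → best response S.
P3 against (Bottom, Left): payoffs 4, 1 → best response S.
P3 against (Bottom, Right): payoffs 6, 9 → best response T.
Mutual best responses: (Top, Left, T); (Bottom, Left, S).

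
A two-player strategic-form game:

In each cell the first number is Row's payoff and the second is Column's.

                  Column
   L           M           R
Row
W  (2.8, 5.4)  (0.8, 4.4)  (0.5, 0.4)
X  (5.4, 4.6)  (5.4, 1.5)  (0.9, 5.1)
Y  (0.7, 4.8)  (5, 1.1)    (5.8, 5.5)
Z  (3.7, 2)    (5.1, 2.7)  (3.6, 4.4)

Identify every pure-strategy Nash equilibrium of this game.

The unique pure-strategy Nash equilibrium is (Y, R).

(W, L): Row can switch to X (2.8 → 5.4). Not NE.
(W, M): Row can switch to X (0.8 → 5.4). Not NE.
(W, R): Row can switch to X (0.5 → 0.9). Not NE.
(X, L): Column can switch to R (4.6 → 5.1). Not NE.
(X, M): Column can switch to L (1.5 → 4.6). Not NE.
(X, R): Row can switch to Y (0.9 → 5.8). Not NE.
(Y, L): Row can switch to W (0.7 → 2.8). Not NE.
(Y, M): Row can switch to X (5 → 5.4). Not NE.
(Y, R): Row gets 5.8, best alternative 3.6; Column gets 5.5, best alternative 4.8. No profitable deviation — NE.
(Z, L): Row can switch to X (3.7 → 5.4). Not NE.
(Z, M): Row can switch to X (5.1 → 5.4). Not NE.
(The remaining 1 profile has a profitable deviation by the same check.)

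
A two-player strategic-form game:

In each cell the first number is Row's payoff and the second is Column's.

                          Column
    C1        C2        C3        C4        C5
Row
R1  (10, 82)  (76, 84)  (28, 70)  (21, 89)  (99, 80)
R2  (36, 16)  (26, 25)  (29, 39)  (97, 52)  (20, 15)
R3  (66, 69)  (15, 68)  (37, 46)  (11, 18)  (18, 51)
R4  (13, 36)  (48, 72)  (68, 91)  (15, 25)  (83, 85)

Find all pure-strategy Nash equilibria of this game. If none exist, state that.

Pure-strategy Nash equilibria: (R2, C4); (R3, C1); (R4, C3)

Row against C1: payoffs 10, 36, 66, 13 → best response R3.
Row against C2: payoffs 76, 26, 15, 48 → best response R1.
Row against C3: payoffs 28, 29, 37, 68 → best response R4.
Row against C4: payoffs 21, 97, 11, 15 → best response R2.
Row against C5: payoffs 99, 20, 18, 83 → best response R1.
Column against R1: payoffs 82, 84, 70, 89, 80 → best response C4.
Column against R2: payoffs 16, 25, 39, 52, 15 → best response C4.
Column against R3: payoffs 69, 68, 46, 18, 51 → best response C1.
Column against R4: payoffs 36, 72, 91, 25, 85 → best response C3.
Mutual best responses: (R2, C4); (R3, C1); (R4, C3).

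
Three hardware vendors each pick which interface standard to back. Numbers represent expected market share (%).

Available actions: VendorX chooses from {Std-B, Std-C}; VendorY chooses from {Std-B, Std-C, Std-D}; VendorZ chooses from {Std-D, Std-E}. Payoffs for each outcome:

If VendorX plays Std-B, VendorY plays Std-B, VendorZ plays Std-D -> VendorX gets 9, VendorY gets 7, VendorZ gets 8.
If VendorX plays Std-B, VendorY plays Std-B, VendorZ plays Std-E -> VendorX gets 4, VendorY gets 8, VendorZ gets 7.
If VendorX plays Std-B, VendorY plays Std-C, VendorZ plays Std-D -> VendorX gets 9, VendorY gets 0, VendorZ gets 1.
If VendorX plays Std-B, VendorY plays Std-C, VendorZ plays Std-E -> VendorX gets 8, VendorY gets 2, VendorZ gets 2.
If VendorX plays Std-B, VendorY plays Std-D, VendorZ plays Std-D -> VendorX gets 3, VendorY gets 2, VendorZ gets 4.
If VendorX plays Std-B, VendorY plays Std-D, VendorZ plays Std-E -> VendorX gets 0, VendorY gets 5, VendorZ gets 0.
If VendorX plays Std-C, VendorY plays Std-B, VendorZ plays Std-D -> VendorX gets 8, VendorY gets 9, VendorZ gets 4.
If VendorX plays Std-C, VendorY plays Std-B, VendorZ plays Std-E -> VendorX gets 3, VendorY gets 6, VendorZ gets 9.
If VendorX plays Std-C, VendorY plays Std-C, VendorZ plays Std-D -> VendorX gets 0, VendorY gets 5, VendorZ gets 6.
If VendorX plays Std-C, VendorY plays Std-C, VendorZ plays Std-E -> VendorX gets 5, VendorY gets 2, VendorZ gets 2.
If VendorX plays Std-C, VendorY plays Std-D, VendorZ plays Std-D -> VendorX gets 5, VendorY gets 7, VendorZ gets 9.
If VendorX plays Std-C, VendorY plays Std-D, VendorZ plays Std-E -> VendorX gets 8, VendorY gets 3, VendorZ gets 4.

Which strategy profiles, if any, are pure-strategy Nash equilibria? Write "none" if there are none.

The unique pure-strategy Nash equilibrium is (Std-B, Std-B, Std-D).

VendorX against (Std-B, Std-D): payoffs 9, 8 → best response Std-B.
VendorX against (Std-B, Std-E): payoffs 4, 3 → best response Std-B.
VendorX against (Std-C, Std-D): payoffs 9, 0 → best response Std-B.
VendorX against (Std-C, Std-E): payoffs 8, 5 → best response Std-B.
VendorX against (Std-D, Std-D): payoffs 3, 5 → best response Std-C.
VendorX against (Std-D, Std-E): payoffs 0, 8 → best response Std-C.
VendorY against (Std-B, Std-D): payoffs 7, 0, 2 → best response Std-B.
VendorY against (Std-B, Std-E): payoffs 8, 2, 5 → best response Std-B.
VendorY against (Std-C, Std-D): payoffs 9, 5, 7 → best response Std-B.
VendorY against (Std-C, Std-E): payoffs 6, 2, 3 → best response Std-B.
VendorZ against (Std-B, Std-B): payoffs 8, 7 → best response Std-D.
VendorZ against (Std-B, Std-C): payoffs 1, 2 → best response Std-E.
VendorZ against (Std-B, Std-D): payoffs 4, 0 → best response Std-D.
VendorZ against (Std-C, Std-B): payoffs 4, 9 → best response Std-E.
VendorZ against (Std-C, Std-C): payoffs 6, 2 → best response Std-D.
VendorZ against (Std-C, Std-D): payoffs 9, 4 → best response Std-D.
Mutual best responses: (Std-B, Std-B, Std-D).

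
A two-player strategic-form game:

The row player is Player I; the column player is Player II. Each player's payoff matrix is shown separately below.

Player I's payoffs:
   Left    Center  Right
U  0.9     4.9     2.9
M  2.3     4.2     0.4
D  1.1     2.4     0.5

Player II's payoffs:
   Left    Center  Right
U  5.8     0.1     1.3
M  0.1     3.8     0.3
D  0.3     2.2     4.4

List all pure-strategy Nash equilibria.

For each player, find the best response to each opponent profile; mutual best responses are the pure NE.
Player I against Left: payoffs 0.9, 2.3, 1.1 → best response M.
Player I against Center: payoffs 4.9, 4.2, 2.4 → best response U.
Player I against Right: payoffs 2.9, 0.4, 0.5 → best response U.
Player II against U: payoffs 5.8, 0.1, 1.3 → best response Left.
Player II against M: payoffs 0.1, 3.8, 0.3 → best response Center.
Player II against D: payoffs 0.3, 2.2, 4.4 → best response Right.
No profile is a mutual best response for all players.

none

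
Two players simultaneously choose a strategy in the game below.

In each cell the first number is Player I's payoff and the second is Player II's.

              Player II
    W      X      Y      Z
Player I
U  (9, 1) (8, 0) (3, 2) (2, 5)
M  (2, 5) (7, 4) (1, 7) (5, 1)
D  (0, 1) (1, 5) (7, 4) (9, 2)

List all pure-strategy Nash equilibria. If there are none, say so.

No pure-strategy Nash equilibrium.

For each player, find the best response to each opponent profile; mutual best responses are the pure NE.
Player I against W: payoffs 9, 2, 0 → best response U.
Player I against X: payoffs 8, 7, 1 → best response U.
Player I against Y: payoffs 3, 1, 7 → best response D.
Player I against Z: payoffs 2, 5, 9 → best response D.
Player II against U: payoffs 1, 0, 2, 5 → best response Z.
Player II against M: payoffs 5, 4, 7, 1 → best response Y.
Player II against D: payoffs 1, 5, 4, 2 → best response X.
No profile is a mutual best response for all players.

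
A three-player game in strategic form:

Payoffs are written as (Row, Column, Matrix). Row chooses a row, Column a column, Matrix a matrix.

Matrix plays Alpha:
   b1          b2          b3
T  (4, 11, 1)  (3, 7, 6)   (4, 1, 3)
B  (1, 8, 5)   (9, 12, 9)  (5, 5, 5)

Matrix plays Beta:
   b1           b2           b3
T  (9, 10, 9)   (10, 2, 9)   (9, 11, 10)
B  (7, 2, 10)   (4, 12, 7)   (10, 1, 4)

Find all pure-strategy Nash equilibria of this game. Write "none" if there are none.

Row against (b1, Alpha): payoffs 4, 1 → best response T.
Row against (b1, Beta): payoffs 9, 7 → best response T.
Row against (b2, Alpha): payoffs 3, 9 → best response B.
Row against (b2, Beta): payoffs 10, 4 → best response T.
Row against (b3, Alpha): payoffs 4, 5 → best response B.
Row against (b3, Beta): payoffs 9, 10 → best response B.
Column against (T, Alpha): payoffs 11, 7, 1 → best response b1.
Column against (T, Beta): payoffs 10, 2, 11 → best response b3.
Column against (B, Alpha): payoffs 8, 12, 5 → best response b2.
Column against (B, Beta): payoffs 2, 12, 1 → best response b2.
Matrix against (T, b1): payoffs 1, 9 → best response Beta.
Matrix against (T, b2): payoffs 6, 9 → best response Beta.
Matrix against (T, b3): payoffs 3, 10 → best response Beta.
Matrix against (B, b1): payoffs 5, 10 → best response Beta.
Matrix against (B, b2): payoffs 9, 7 → best response Alpha.
Matrix against (B, b3): payoffs 5, 4 → best response Alpha.
Mutual best responses: (B, b2, Alpha).

The unique pure-strategy Nash equilibrium is (B, b2, Alpha).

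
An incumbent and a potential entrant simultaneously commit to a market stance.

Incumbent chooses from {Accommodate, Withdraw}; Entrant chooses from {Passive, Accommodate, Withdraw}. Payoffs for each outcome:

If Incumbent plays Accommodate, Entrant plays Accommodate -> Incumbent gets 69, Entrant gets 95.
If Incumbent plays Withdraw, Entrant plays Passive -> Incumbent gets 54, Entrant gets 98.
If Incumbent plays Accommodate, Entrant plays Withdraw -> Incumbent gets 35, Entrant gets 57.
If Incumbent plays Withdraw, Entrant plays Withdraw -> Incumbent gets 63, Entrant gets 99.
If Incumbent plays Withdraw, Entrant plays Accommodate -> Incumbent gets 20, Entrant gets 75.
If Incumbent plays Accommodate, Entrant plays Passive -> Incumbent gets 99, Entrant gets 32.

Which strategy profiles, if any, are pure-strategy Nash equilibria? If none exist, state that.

Pure-strategy Nash equilibria: (Accommodate, Accommodate) and (Withdraw, Withdraw)

(Accommodate, Passive): Entrant can switch to Accommodate (32 → 95). Not NE.
(Accommodate, Accommodate): Incumbent gets 69, best alternative 20; Entrant gets 95, best alternative 57. No profitable deviation — NE.
(Accommodate, Withdraw): Incumbent can switch to Withdraw (35 → 63). Not NE.
(Withdraw, Passive): Incumbent can switch to Accommodate (54 → 99). Not NE.
(Withdraw, Accommodate): Incumbent can switch to Accommodate (20 → 69). Not NE.
(Withdraw, Withdraw): Incumbent gets 63, best alternative 35; Entrant gets 99, best alternative 98. No profitable deviation — NE.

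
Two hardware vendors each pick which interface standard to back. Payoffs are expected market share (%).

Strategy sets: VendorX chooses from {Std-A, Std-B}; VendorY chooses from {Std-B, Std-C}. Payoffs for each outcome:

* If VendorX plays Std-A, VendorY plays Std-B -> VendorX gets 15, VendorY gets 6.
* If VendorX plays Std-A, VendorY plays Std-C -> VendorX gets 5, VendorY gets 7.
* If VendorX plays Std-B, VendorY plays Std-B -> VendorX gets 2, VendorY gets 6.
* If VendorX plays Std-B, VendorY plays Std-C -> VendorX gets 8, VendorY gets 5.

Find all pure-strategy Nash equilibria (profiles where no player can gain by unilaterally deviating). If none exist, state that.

Check each profile: it is a Nash equilibrium iff no player can strictly gain by switching unilaterally.
(Std-A, Std-B): VendorY can switch to Std-C (6 → 7). Not NE.
(Std-A, Std-C): VendorX can switch to Std-B (5 → 8). Not NE.
(Std-B, Std-B): VendorX can switch to Std-A (2 → 15). Not NE.
(Std-B, Std-C): VendorY can switch to Std-B (5 → 6). Not NE.

No pure-strategy Nash equilibrium.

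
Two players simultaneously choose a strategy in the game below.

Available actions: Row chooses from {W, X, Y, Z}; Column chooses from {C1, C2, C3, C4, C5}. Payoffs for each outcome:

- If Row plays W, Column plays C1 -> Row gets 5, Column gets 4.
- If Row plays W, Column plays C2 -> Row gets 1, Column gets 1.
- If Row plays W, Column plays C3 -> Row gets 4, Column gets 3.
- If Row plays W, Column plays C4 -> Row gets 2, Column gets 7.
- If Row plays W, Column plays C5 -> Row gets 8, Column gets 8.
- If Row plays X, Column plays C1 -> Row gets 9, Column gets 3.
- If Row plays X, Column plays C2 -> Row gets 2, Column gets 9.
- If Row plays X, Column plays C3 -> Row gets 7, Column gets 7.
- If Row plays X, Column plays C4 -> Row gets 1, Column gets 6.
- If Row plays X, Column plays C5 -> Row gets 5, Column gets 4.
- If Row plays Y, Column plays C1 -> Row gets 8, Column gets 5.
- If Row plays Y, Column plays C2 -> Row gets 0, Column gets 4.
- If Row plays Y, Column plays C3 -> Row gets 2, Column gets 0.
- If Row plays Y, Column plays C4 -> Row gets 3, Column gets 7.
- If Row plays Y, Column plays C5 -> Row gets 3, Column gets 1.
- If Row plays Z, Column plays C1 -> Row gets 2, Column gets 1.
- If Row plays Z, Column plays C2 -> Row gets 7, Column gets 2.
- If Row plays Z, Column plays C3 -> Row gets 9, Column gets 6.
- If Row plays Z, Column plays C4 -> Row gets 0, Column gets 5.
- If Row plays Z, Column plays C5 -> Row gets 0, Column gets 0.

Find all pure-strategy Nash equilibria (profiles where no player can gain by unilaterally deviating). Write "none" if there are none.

The pure Nash equilibria are (W, C5) and (Y, C4) and (Z, C3).

Row against C1: payoffs 5, 9, 8, 2 → best response X.
Row against C2: payoffs 1, 2, 0, 7 → best response Z.
Row against C3: payoffs 4, 7, 2, 9 → best response Z.
Row against C4: payoffs 2, 1, 3, 0 → best response Y.
Row against C5: payoffs 8, 5, 3, 0 → best response W.
Column against W: payoffs 4, 1, 3, 7, 8 → best response C5.
Column against X: payoffs 3, 9, 7, 6, 4 → best response C2.
Column against Y: payoffs 5, 4, 0, 7, 1 → best response C4.
Column against Z: payoffs 1, 2, 6, 5, 0 → best response C3.
Mutual best responses: (W, C5); (Y, C4); (Z, C3).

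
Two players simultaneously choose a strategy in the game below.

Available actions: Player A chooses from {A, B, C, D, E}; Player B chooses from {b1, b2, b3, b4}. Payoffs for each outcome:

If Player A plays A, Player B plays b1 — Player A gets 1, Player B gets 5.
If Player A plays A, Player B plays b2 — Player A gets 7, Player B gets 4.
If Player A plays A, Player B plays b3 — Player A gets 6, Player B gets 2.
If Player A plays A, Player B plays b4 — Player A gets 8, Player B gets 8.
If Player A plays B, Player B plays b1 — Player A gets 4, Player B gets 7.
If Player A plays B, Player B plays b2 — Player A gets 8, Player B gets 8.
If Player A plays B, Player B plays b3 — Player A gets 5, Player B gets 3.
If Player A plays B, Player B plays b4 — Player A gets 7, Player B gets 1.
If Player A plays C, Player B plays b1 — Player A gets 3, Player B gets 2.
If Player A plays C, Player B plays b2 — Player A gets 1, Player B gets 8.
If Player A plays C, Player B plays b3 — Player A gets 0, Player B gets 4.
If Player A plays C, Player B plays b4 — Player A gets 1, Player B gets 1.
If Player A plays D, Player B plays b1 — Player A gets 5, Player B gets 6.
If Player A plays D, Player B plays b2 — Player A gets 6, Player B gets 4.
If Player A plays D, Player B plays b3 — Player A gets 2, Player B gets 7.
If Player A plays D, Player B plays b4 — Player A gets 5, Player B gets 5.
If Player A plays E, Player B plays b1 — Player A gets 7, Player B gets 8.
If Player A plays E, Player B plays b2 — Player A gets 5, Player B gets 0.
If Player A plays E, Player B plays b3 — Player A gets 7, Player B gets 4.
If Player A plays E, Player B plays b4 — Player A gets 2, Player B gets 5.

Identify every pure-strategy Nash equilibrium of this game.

Player A against b1: payoffs 1, 4, 3, 5, 7 → best response E.
Player A against b2: payoffs 7, 8, 1, 6, 5 → best response B.
Player A against b3: payoffs 6, 5, 0, 2, 7 → best response E.
Player A against b4: payoffs 8, 7, 1, 5, 2 → best response A.
Player B against A: payoffs 5, 4, 2, 8 → best response b4.
Player B against B: payoffs 7, 8, 3, 1 → best response b2.
Player B against C: payoffs 2, 8, 4, 1 → best response b2.
Player B against D: payoffs 6, 4, 7, 5 → best response b3.
Player B against E: payoffs 8, 0, 4, 5 → best response b1.
Mutual best responses: (A, b4); (B, b2); (E, b1).

(A, b4) and (B, b2) and (E, b1)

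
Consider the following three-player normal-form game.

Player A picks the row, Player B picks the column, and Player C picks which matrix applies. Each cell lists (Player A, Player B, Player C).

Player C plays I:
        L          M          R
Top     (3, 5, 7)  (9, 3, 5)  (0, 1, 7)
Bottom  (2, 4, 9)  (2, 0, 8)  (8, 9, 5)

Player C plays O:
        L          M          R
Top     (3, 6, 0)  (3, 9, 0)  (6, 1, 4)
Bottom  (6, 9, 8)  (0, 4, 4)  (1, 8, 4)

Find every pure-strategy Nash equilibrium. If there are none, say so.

(Top, L, I): Player A gets 3, best alternative 2; Player B gets 5, best alternative 3; Player C gets 7, best alternative 0. No profitable deviation — NE.
(Top, L, O): Player A can switch to Bottom (3 → 6). Not NE.
(Top, M, I): Player B can switch to L (3 → 5). Not NE.
(Top, M, O): Player C can switch to I (0 → 5). Not NE.
(Top, R, I): Player A can switch to Bottom (0 → 8). Not NE.
(Top, R, O): Player B can switch to L (1 → 6). Not NE.
(Bottom, L, I): Player A can switch to Top (2 → 3). Not NE.
(Bottom, L, O): Player C can switch to I (8 → 9). Not NE.
(Bottom, M, I): Player A can switch to Top (2 → 9). Not NE.
(Bottom, M, O): Player A can switch to Top (0 → 3). Not NE.
(Bottom, R, I): Player A gets 8, best alternative 0; Player B gets 9, best alternative 4; Player C gets 5, best alternative 4. No profitable deviation — NE.
(Bottom, R, O): Player A can switch to Top (1 → 6). Not NE.

The pure Nash equilibria are (Top, L, I), (Bottom, R, I).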